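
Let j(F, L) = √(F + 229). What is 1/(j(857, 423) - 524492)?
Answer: -262246/137545928489 - √1086/275091856978 ≈ -1.9067e-6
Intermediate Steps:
j(F, L) = √(229 + F)
1/(j(857, 423) - 524492) = 1/(√(229 + 857) - 524492) = 1/(√1086 - 524492) = 1/(-524492 + √1086)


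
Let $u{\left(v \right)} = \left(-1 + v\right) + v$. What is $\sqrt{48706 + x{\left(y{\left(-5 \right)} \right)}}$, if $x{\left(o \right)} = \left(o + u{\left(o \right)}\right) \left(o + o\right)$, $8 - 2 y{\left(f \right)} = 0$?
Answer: $\sqrt{48794} \approx 220.89$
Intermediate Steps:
$y{\left(f \right)} = 4$ ($y{\left(f \right)} = 4 - 0 = 4 + 0 = 4$)
$u{\left(v \right)} = -1 + 2 v$
$x{\left(o \right)} = 2 o \left(-1 + 3 o\right)$ ($x{\left(o \right)} = \left(o + \left(-1 + 2 o\right)\right) \left(o + o\right) = \left(-1 + 3 o\right) 2 o = 2 o \left(-1 + 3 o\right)$)
$\sqrt{48706 + x{\left(y{\left(-5 \right)} \right)}} = \sqrt{48706 + 2 \cdot 4 \left(-1 + 3 \cdot 4\right)} = \sqrt{48706 + 2 \cdot 4 \left(-1 + 12\right)} = \sqrt{48706 + 2 \cdot 4 \cdot 11} = \sqrt{48706 + 88} = \sqrt{48794}$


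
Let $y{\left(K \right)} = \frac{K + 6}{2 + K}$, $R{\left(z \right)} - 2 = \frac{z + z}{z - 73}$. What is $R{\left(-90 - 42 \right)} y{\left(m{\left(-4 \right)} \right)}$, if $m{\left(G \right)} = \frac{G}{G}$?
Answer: $\frac{4718}{615} \approx 7.6715$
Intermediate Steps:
$m{\left(G \right)} = 1$
$R{\left(z \right)} = 2 + \frac{2 z}{-73 + z}$ ($R{\left(z \right)} = 2 + \frac{z + z}{z - 73} = 2 + \frac{2 z}{-73 + z}$)
$y{\left(K \right)} = \frac{6 + K}{2 + K}$
$R{\left(-90 - 42 \right)} y{\left(m{\left(-4 \right)} \right)} = \frac{2 \left(-73 + 2 \left(-90 - 42\right)\right)}{-73 - 132} \frac{6 + 1}{2 + 1} = \frac{2 \left(-73 + 2 \left(-132\right)\right)}{-73 - 132} \cdot \frac{1}{3} \cdot 7 = \frac{2 \left(-73 - 264\right)}{-205} \cdot \frac{1}{3} \cdot 7 = 2 \left(- \frac{1}{205}\right) \left(-337\right) \frac{7}{3} = \frac{674}{205} \cdot \frac{7}{3} = \frac{4718}{615}$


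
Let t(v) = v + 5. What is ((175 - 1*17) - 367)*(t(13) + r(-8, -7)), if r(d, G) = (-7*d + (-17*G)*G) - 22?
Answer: 163229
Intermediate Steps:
r(d, G) = -22 - 17*G² - 7*d (r(d, G) = (-7*d - 17*G²) - 22 = (-17*G² - 7*d) - 22 = -22 - 17*G² - 7*d)
t(v) = 5 + v
((175 - 1*17) - 367)*(t(13) + r(-8, -7)) = ((175 - 1*17) - 367)*((5 + 13) + (-22 - 17*(-7)² - 7*(-8))) = ((175 - 17) - 367)*(18 + (-22 - 17*49 + 56)) = (158 - 367)*(18 + (-22 - 833 + 56)) = -209*(18 - 799) = -209*(-781) = 163229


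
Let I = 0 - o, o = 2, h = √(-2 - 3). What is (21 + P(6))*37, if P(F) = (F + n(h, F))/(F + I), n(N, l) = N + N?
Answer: 1665/2 + 37*I*√5/2 ≈ 832.5 + 41.367*I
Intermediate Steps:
h = I*√5 (h = √(-5) = I*√5 ≈ 2.2361*I)
n(N, l) = 2*N
I = -2 (I = 0 - 1*2 = 0 - 2 = -2)
P(F) = (F + 2*I*√5)/(-2 + F) (P(F) = (F + 2*(I*√5))/(F - 2) = (F + 2*I*√5)/(-2 + F))
(21 + P(6))*37 = (21 + (6 + 2*I*√5)/(-2 + 6))*37 = (21 + (6 + 2*I*√5)/4)*37 = (21 + (3/2 + I*√5/2))*37 = (45/2 + I*√5/2)*37 = 1665/2 + 37*I*√5/2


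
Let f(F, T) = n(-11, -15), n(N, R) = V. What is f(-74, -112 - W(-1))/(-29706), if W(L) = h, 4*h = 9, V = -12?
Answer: 2/4951 ≈ 0.00040396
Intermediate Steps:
h = 9/4 (h = (1/4)*9 = 9/4 ≈ 2.2500)
W(L) = 9/4
n(N, R) = -12
f(F, T) = -12
f(-74, -112 - W(-1))/(-29706) = -12/(-29706) = -12*(-1/29706) = 2/4951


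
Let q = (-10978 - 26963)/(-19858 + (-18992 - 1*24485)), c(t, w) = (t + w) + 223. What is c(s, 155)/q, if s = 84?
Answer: 9753590/12647 ≈ 771.22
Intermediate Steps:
c(t, w) = 223 + t + w
q = 37941/63335 (q = -37941/(-19858 + (-18992 - 24485)) = -37941/(-19858 - 43477) = -37941/(-63335) = -37941*(-1/63335) = 37941/63335 ≈ 0.59905)
c(s, 155)/q = (223 + 84 + 155)/(37941/63335) = 462*(63335/37941) = 9753590/12647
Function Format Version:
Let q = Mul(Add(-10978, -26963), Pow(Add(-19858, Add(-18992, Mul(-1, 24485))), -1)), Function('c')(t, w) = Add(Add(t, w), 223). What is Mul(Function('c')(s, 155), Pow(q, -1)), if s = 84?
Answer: Rational(9753590, 12647) ≈ 771.22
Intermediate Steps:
Function('c')(t, w) = Add(223, t, w)
q = Rational(37941, 63335) (q = Mul(-37941, Pow(Add(-19858, Add(-18992, -24485)), -1)) = Mul(-37941, Pow(Add(-19858, -43477), -1)) = Mul(-37941, Pow(-63335, -1)) = Mul(-37941, Rational(-1, 63335)) = Rational(37941, 63335) ≈ 0.59905)
Mul(Function('c')(s, 155), Pow(q, -1)) = Mul(Add(223, 84, 155), Pow(Rational(37941, 63335), -1)) = Mul(462, Rational(63335, 37941)) = Rational(9753590, 12647)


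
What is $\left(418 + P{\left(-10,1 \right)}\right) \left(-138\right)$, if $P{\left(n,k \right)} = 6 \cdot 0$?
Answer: $-57684$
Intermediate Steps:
$P{\left(n,k \right)} = 0$
$\left(418 + P{\left(-10,1 \right)}\right) \left(-138\right) = \left(418 + 0\right) \left(-138\right) = 418 \left(-138\right) = -57684$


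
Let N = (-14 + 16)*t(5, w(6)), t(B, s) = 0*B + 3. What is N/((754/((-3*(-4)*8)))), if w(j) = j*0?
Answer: 288/377 ≈ 0.76393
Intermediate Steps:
w(j) = 0
t(B, s) = 3 (t(B, s) = 0 + 3 = 3)
N = 6 (N = (-14 + 16)*3 = 2*3 = 6)
N/((754/((-3*(-4)*8)))) = 6/((754/((-3*(-4)*8)))) = 6/((754/((12*8)))) = 6/((754/96)) = 6/((754*(1/96))) = 6/(377/48) = 6*(48/377) = 288/377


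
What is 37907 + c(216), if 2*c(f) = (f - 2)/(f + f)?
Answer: 16375931/432 ≈ 37907.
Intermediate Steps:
c(f) = (-2 + f)/(4*f) (c(f) = ((f - 2)/(f + f))/2 = ((-2 + f)/((2*f)))/2 = ((-2 + f)*(1/(2*f)))/2 = ((-2 + f)/(2*f))/2 = (-2 + f)/(4*f))
37907 + c(216) = 37907 + (¼)*(-2 + 216)/216 = 37907 + (¼)*(1/216)*214 = 37907 + 107/432 = 16375931/432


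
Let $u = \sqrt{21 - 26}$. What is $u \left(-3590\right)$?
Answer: $- 3590 i \sqrt{5} \approx - 8027.5 i$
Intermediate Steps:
$u = i \sqrt{5}$ ($u = \sqrt{-5} = i \sqrt{5} \approx 2.2361 i$)
$u \left(-3590\right) = i \sqrt{5} \left(-3590\right) = - 3590 i \sqrt{5}$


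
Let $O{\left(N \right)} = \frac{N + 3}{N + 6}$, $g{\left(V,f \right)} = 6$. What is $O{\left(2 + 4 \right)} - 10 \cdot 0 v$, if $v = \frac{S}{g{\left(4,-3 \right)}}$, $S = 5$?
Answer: $\frac{3}{4} \approx 0.75$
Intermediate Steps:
$O{\left(N \right)} = \frac{3 + N}{6 + N}$
$v = \frac{5}{6} \approx 0.83333$
$O{\left(2 + 4 \right)} - 10 \cdot 0 v = \frac{3 + \left(2 + 4\right)}{6 + \left(2 + 4\right)} - 10 \cdot 0 \cdot \frac{5}{6} = \frac{3 + 6}{6 + 6} - 0 = \frac{1}{12} \cdot 9 + 0 = \frac{3}{4} + 0 = \frac{3}{4}$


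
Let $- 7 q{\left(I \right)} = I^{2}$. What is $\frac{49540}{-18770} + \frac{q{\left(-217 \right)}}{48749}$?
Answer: $- \frac{254129125}{91501873} \approx -2.7773$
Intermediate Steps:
$q{\left(I \right)} = - \frac{I^{2}}{7}$
$\frac{49540}{-18770} + \frac{q{\left(-217 \right)}}{48749} = \frac{49540}{-18770} + \frac{\left(- \frac{1}{7}\right) \left(-217\right)^{2}}{48749} = 49540 \left(- \frac{1}{18770}\right) + \left(- \frac{1}{7}\right) 47089 \cdot \frac{1}{48749} = - \frac{4954}{1877} - \frac{6727}{48749} = - \frac{254129125}{91501873}$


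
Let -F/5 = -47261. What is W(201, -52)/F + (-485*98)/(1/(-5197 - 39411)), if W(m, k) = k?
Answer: 501018171203148/236305 ≈ 2.1202e+9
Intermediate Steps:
F = 236305 (F = -5*(-47261) = 236305)
W(201, -52)/F + (-485*98)/(1/(-5197 - 39411)) = -52/236305 + (-485*98)/(1/(-5197 - 39411)) = -52*1/236305 - 47530/(1/(-44608)) = -52/236305 - 47530/(-1/44608) = -52/236305 - 47530*(-44608) = -52/236305 + 2120218240 = 501018171203148/236305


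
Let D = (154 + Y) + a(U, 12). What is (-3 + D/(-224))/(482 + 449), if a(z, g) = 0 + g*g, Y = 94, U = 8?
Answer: -1/196 ≈ -0.0051020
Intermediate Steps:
a(z, g) = g**2 (a(z, g) = 0 + g**2 = g**2)
D = 392 (D = (154 + 94) + 12**2 = 248 + 144 = 392)
(-3 + D/(-224))/(482 + 449) = (-3 + 392/(-224))/(482 + 449) = (-3 + 392*(-1/224))/931 = (-3 - 7/4)*(1/931) = -19/4*1/931 = -1/196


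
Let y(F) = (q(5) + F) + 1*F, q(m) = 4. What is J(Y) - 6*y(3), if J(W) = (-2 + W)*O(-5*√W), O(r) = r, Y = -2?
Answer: -60 + 20*I*√2 ≈ -60.0 + 28.284*I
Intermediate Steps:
y(F) = 4 + 2*F (y(F) = (4 + F) + 1*F = (4 + F) + F = 4 + 2*F)
J(W) = -5*√W*(-2 + W) (J(W) = (-2 + W)*(-5*√W) = -5*√W*(-2 + W))
J(Y) - 6*y(3) = 5*√(-2)*(2 - 1*(-2)) - 6*(4 + 2*3) = 5*(I*√2)*(2 + 2) - 6*(4 + 6) = 5*(I*√2)*4 - 6*10 = 20*I*√2 - 60 = -60 + 20*I*√2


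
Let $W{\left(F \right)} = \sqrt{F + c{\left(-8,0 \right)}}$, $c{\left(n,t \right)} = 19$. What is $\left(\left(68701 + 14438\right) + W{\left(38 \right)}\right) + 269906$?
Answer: $353045 + \sqrt{57} \approx 3.5305 \cdot 10^{5}$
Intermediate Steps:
$W{\left(F \right)} = \sqrt{19 + F}$ ($W{\left(F \right)} = \sqrt{F + 19} = \sqrt{19 + F}$)
$\left(\left(68701 + 14438\right) + W{\left(38 \right)}\right) + 269906 = \left(\left(68701 + 14438\right) + \sqrt{19 + 38}\right) + 269906 = \left(83139 + \sqrt{57}\right) + 269906 = 353045 + \sqrt{57}$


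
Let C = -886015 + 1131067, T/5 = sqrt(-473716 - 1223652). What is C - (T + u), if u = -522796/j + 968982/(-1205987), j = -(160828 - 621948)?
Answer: 34068913120170593/139026181360 - 10*I*sqrt(424342) ≈ 2.4505e+5 - 6514.2*I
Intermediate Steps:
j = 461120 (j = -1*(-461120) = 461120)
T = 10*I*sqrt(424342) (T = 5*sqrt(-473716 - 1223652) = 5*sqrt(-1697368) = 5*(2*I*sqrt(424342)) = 10*I*sqrt(424342) ≈ 6514.2*I)
C = 245052
u = -269325539873/139026181360 (u = -522796/461120 + 968982/(-1205987) = -522796*1/461120 + 968982*(-1/1205987) = -130699/115280 - 968982/1205987 = -269325539873/139026181360 ≈ -1.9372)
C - (T + u) = 245052 - (10*I*sqrt(424342) - 269325539873/139026181360) = 245052 - (-269325539873/139026181360 + 10*I*sqrt(424342)) = 245052 + (269325539873/139026181360 - 10*I*sqrt(424342)) = 34068913120170593/139026181360 - 10*I*sqrt(424342)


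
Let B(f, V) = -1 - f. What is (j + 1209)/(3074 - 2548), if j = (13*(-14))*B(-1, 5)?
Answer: 1209/526 ≈ 2.2985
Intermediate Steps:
j = 0 (j = (13*(-14))*(-1 - 1*(-1)) = -182*(-1 + 1) = -182*0 = 0)
(j + 1209)/(3074 - 2548) = (0 + 1209)/(3074 - 2548) = 1209/526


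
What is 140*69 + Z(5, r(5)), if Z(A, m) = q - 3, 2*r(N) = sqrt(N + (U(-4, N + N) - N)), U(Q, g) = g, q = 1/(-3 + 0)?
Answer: 28970/3 ≈ 9656.7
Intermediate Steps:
q = -1/3 (q = 1/(-3) = -1/3 ≈ -0.33333)
r(N) = sqrt(2)*sqrt(N)/2 (r(N) = sqrt(N + ((N + N) - N))/2 = sqrt(N + (2*N - N))/2 = sqrt(N + N)/2 = sqrt(2*N)/2 = (sqrt(2)*sqrt(N))/2 = sqrt(2)*sqrt(N)/2)
Z(A, m) = -10/3 (Z(A, m) = -1/3 - 3 = -10/3)
140*69 + Z(5, r(5)) = 140*69 - 10/3 = 9660 - 10/3 = 28970/3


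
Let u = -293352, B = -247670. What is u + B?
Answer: -541022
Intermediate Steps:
u + B = -293352 - 247670 = -541022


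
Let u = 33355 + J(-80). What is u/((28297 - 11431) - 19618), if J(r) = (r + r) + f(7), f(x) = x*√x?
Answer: -33195/2752 - 7*√7/2752 ≈ -12.069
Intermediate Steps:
f(x) = x^(3/2)
J(r) = 2*r + 7*√7 (J(r) = (r + r) + 7^(3/2) = 2*r + 7*√7)
u = 33195 + 7*√7 (u = 33355 + (2*(-80) + 7*√7) = 33355 + (-160 + 7*√7) = 33195 + 7*√7 ≈ 33214.)
u/((28297 - 11431) - 19618) = (33195 + 7*√7)/((28297 - 11431) - 19618) = (33195 + 7*√7)/(16866 - 19618) = (33195 + 7*√7)/(-2752) = (33195 + 7*√7)*(-1/2752) = -33195/2752 - 7*√7/2752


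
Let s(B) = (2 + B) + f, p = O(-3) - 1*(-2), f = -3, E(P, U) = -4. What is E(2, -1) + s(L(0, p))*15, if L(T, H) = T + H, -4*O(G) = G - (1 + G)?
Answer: 59/4 ≈ 14.750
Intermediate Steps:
O(G) = 1/4 (O(G) = -(G - (1 + G))/4 = -(G + (-1 - G))/4 = -1/4*(-1) = 1/4)
p = 9/4 (p = 1/4 - 1*(-2) = 1/4 + 2 = 9/4 ≈ 2.2500)
L(T, H) = H + T
s(B) = -1 + B (s(B) = (2 + B) - 3 = -1 + B)
E(2, -1) + s(L(0, p))*15 = -4 + (-1 + (9/4 + 0))*15 = -4 + (-1 + 9/4)*15 = -4 + (5/4)*15 = -4 + 75/4 = 59/4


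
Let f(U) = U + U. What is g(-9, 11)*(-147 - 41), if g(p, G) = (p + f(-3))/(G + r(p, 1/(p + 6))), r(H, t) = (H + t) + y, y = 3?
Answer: 4230/7 ≈ 604.29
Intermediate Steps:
f(U) = 2*U
r(H, t) = 3 + H + t (r(H, t) = (H + t) + 3 = 3 + H + t)
g(p, G) = (-6 + p)/(3 + G + p + 1/(6 + p)) (g(p, G) = (p + 2*(-3))/(G + (3 + p + 1/(p + 6))) = (p - 6)/(G + (3 + p + 1/(6 + p))) = (-6 + p)/(3 + G + p + 1/(6 + p)))
g(-9, 11)*(-147 - 41) = ((-6 - 9)*(6 - 9)/(1 + 11*(6 - 9) + (3 - 9)*(6 - 9)))*(-147 - 41) = (-15*(-3)/(1 + 11*(-3) - 6*(-3)))*(-188) = (-15*(-3)/(1 - 33 + 18))*(-188) = (-15*(-3)/(-14))*(-188) = -1/14*(-15)*(-3)*(-188) = -45/14*(-188) = 4230/7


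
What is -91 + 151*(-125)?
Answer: -18966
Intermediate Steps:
-91 + 151*(-125) = -91 - 18875 = -18966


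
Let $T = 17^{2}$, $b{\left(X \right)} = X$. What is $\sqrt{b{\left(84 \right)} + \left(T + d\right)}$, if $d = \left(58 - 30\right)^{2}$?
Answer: $\sqrt{1157} \approx 34.015$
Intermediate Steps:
$d = 784$ ($d = 28^{2} = 784$)
$T = 289$
$\sqrt{b{\left(84 \right)} + \left(T + d\right)} = \sqrt{84 + \left(289 + 784\right)} = \sqrt{84 + 1073} = \sqrt{1157}$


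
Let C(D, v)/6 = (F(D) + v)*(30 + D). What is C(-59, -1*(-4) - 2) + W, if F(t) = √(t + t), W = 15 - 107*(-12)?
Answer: 951 - 174*I*√118 ≈ 951.0 - 1890.1*I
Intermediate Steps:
W = 1299 (W = 15 + 1284 = 1299)
F(t) = √2*√t (F(t) = √(2*t) = √2*√t)
C(D, v) = 6*(30 + D)*(v + √2*√D) (C(D, v) = 6*((√2*√D + v)*(30 + D)) = 6*((v + √2*√D)*(30 + D)) = 6*((30 + D)*(v + √2*√D)) = 6*(30 + D)*(v + √2*√D))
C(-59, -1*(-4) - 2) + W = (180*(-1*(-4) - 2) + 6*(-59)*(-1*(-4) - 2) + 6*√2*(-59)^(3/2) + 180*√2*√(-59)) + 1299 = (180*(4 - 2) + 6*(-59)*(4 - 2) + 6*√2*(-59*I*√59) + 180*√2*(I*√59)) + 1299 = (180*2 + 6*(-59)*2 - 354*I*√118 + 180*I*√118) + 1299 = (360 - 708 - 354*I*√118 + 180*I*√118) + 1299 = (-348 - 174*I*√118) + 1299 = 951 - 174*I*√118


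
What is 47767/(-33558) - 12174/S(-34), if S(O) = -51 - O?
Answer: 23983709/33558 ≈ 714.69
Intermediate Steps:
47767/(-33558) - 12174/S(-34) = 47767/(-33558) - 12174/(-51 - 1*(-34)) = 47767*(-1/33558) - 12174/(-51 + 34) = -47767/33558 - 12174/(-17) = -47767/33558 - 12174*(-1/17) = -47767/33558 + 12174/17 = 23983709/33558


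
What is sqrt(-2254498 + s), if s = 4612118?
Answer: 2*sqrt(589405) ≈ 1535.5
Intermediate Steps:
sqrt(-2254498 + s) = sqrt(-2254498 + 4612118) = sqrt(2357620) = 2*sqrt(589405)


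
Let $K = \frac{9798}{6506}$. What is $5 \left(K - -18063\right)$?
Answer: $\frac{293819190}{3253} \approx 90323.0$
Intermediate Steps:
$K = \frac{4899}{3253}$ ($K = 9798 \cdot \frac{1}{6506} = \frac{4899}{3253} \approx 1.506$)
$5 \left(K - -18063\right) = 5 \left(\frac{4899}{3253} - -18063\right) = 5 \left(\frac{4899}{3253} + 18063\right) = 5 \cdot \frac{58763838}{3253} = \frac{293819190}{3253}$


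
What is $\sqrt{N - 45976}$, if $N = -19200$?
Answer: $2 i \sqrt{16294} \approx 255.3 i$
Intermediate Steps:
$\sqrt{N - 45976} = \sqrt{-19200 - 45976} = \sqrt{-65176} = 2 i \sqrt{16294}$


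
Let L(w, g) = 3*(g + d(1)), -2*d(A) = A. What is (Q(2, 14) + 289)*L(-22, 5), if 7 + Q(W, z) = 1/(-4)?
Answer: 30429/8 ≈ 3803.6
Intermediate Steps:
d(A) = -A/2
Q(W, z) = -29/4 (Q(W, z) = -7 + 1/(-4) = -7 - ¼ = -29/4)
L(w, g) = -3/2 + 3*g (L(w, g) = 3*(g - ½*1) = 3*(g - ½) = 3*(-½ + g) = -3/2 + 3*g)
(Q(2, 14) + 289)*L(-22, 5) = (-29/4 + 289)*(-3/2 + 3*5) = 1127*(-3/2 + 15)/4 = (1127/4)*(27/2) = 30429/8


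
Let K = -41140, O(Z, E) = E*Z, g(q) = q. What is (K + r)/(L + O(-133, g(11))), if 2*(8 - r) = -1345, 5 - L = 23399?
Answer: 80919/49714 ≈ 1.6277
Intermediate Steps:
L = -23394 (L = 5 - 1*23399 = 5 - 23399 = -23394)
r = 1361/2 (r = 8 - ½*(-1345) = 8 + 1345/2 = 1361/2 ≈ 680.50)
(K + r)/(L + O(-133, g(11))) = (-41140 + 1361/2)/(-23394 + 11*(-133)) = -80919/(2*(-23394 - 1463)) = -80919/2/(-24857) = -80919/2*(-1/24857) = 80919/49714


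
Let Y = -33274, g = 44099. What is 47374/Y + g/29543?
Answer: 33890022/491506891 ≈ 0.068951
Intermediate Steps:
47374/Y + g/29543 = 47374/(-33274) + 44099/29543 = 47374*(-1/33274) + 44099*(1/29543) = -23687/16637 + 44099/29543 = 33890022/491506891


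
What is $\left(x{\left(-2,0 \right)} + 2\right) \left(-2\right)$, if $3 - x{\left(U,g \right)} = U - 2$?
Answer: $-18$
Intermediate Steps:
$x{\left(U,g \right)} = 5 - U$ ($x{\left(U,g \right)} = 3 - \left(U - 2\right) = 3 - \left(-2 + U\right) = 5 - U$)
$\left(x{\left(-2,0 \right)} + 2\right) \left(-2\right) = \left(\left(5 - -2\right) + 2\right) \left(-2\right) = \left(\left(5 + 2\right) + 2\right) \left(-2\right) = \left(7 + 2\right) \left(-2\right) = 9 \left(-2\right) = -18$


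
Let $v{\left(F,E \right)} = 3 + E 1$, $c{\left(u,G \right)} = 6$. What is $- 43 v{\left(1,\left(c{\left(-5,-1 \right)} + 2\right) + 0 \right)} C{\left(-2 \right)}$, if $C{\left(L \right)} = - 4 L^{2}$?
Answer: $7568$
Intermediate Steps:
$v{\left(F,E \right)} = 3 + E$
$- 43 v{\left(1,\left(c{\left(-5,-1 \right)} + 2\right) + 0 \right)} C{\left(-2 \right)} = - 43 \left(3 + \left(\left(6 + 2\right) + 0\right)\right) \left(- 4 \left(-2\right)^{2}\right) = - 43 \left(3 + \left(8 + 0\right)\right) \left(\left(-4\right) 4\right) = - 43 \left(3 + 8\right) \left(-16\right) = \left(-43\right) 11 \left(-16\right) = \left(-473\right) \left(-16\right) = 7568$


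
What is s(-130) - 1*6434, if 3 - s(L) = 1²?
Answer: -6432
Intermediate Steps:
s(L) = 2 (s(L) = 3 - 1*1² = 3 - 1*1 = 3 - 1 = 2)
s(-130) - 1*6434 = 2 - 1*6434 = 2 - 6434 = -6432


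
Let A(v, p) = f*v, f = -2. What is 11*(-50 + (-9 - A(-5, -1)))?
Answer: -759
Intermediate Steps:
A(v, p) = -2*v
11*(-50 + (-9 - A(-5, -1))) = 11*(-50 + (-9 - (-2)*(-5))) = 11*(-50 + (-9 - 1*10)) = 11*(-50 + (-9 - 10)) = 11*(-50 - 19) = 11*(-69) = -759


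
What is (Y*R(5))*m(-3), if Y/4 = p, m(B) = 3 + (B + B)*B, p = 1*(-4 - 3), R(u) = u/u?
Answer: -588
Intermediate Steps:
R(u) = 1
p = -7 (p = 1*(-7) = -7)
m(B) = 3 + 2*B² (m(B) = 3 + (2*B)*B = 3 + 2*B²)
Y = -28 (Y = 4*(-7) = -28)
(Y*R(5))*m(-3) = (-28*1)*(3 + 2*(-3)²) = -28*(3 + 2*9) = -28*(3 + 18) = -28*21 = -588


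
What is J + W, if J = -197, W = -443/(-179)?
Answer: -34820/179 ≈ -194.53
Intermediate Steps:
W = 443/179 (W = -443*(-1/179) = 443/179 ≈ 2.4749)
J + W = -197 + 443/179 = -34820/179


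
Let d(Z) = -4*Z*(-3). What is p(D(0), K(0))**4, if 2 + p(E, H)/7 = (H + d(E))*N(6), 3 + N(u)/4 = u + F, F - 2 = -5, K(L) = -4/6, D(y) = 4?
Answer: 38416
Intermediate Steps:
K(L) = -2/3 (K(L) = -4*1/6 = -2/3)
F = -3 (F = 2 - 5 = -3)
d(Z) = 12*Z
N(u) = -24 + 4*u (N(u) = -12 + 4*(u - 3) = -12 + 4*(-3 + u) = -12 + (-12 + 4*u) = -24 + 4*u)
p(E, H) = -14 (p(E, H) = -14 + 7*((H + 12*E)*(-24 + 4*6)) = -14 + 7*((H + 12*E)*(-24 + 24)) = -14 + 7*((H + 12*E)*0) = -14 + 7*0 = -14 + 0 = -14)
p(D(0), K(0))**4 = (-14)**4 = 38416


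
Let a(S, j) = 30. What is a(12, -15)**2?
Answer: 900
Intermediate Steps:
a(12, -15)**2 = 30**2 = 900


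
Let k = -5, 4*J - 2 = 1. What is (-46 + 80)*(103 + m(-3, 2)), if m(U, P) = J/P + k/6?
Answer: 41837/12 ≈ 3486.4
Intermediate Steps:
J = ¾ (J = ½ + (¼)*1 = ½ + ¼ = ¾ ≈ 0.75000)
m(U, P) = -⅚ + 3/(4*P) (m(U, P) = 3/(4*P) - 5/6 = 3/(4*P) - 5*⅙ = 3/(4*P) - ⅚ = -⅚ + 3/(4*P))
(-46 + 80)*(103 + m(-3, 2)) = (-46 + 80)*(103 + (1/12)*(9 - 10*2)/2) = 34*(103 + (1/12)*(½)*(9 - 20)) = 34*(103 + (1/12)*(½)*(-11)) = 34*(103 - 11/24) = 34*(2461/24) = 41837/12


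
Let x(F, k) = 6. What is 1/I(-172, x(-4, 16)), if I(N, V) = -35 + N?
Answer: -1/207 ≈ -0.0048309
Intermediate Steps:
1/I(-172, x(-4, 16)) = 1/(-35 - 172) = 1/(-207) = -1/207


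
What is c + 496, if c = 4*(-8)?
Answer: 464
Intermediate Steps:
c = -32
c + 496 = -32 + 496 = 464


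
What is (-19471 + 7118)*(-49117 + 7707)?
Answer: 511537730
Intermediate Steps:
(-19471 + 7118)*(-49117 + 7707) = -12353*(-41410) = 511537730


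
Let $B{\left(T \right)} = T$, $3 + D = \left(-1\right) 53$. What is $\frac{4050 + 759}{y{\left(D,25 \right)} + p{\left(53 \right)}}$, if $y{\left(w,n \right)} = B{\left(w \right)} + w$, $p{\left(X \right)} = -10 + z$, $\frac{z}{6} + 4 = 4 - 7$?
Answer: $- \frac{4809}{164} \approx -29.323$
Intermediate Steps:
$z = -42$ ($z = -24 + 6 \left(4 - 7\right) = -24 + 6 \left(-3\right) = -24 - 18 = -42$)
$D = -56$ ($D = -3 - 53 = -56$)
$p{\left(X \right)} = -52$ ($p{\left(X \right)} = -10 - 42 = -52$)
$y{\left(w,n \right)} = 2 w$ ($y{\left(w,n \right)} = w + w = 2 w$)
$\frac{4050 + 759}{y{\left(D,25 \right)} + p{\left(53 \right)}} = \frac{4050 + 759}{2 \left(-56\right) - 52} = \frac{4809}{-112 - 52} = \frac{4809}{-164} = 4809 \left(- \frac{1}{164}\right) = - \frac{4809}{164}$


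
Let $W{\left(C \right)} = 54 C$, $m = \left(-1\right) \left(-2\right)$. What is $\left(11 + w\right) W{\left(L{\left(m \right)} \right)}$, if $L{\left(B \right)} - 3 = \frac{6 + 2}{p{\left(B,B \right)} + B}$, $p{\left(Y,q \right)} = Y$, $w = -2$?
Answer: $2430$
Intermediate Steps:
$m = 2$
$L{\left(B \right)} = 3 + \frac{4}{B}$ ($L{\left(B \right)} = 3 + \frac{6 + 2}{B + B} = 3 + \frac{8}{2 B} = 3 + 8 \frac{1}{2 B} = 3 + \frac{4}{B}$)
$\left(11 + w\right) W{\left(L{\left(m \right)} \right)} = \left(11 - 2\right) 54 \left(3 + \frac{4}{2}\right) = 9 \cdot 54 \left(3 + 4 \cdot \frac{1}{2}\right) = 9 \cdot 54 \left(3 + 2\right) = 9 \cdot 54 \cdot 5 = 9 \cdot 270 = 2430$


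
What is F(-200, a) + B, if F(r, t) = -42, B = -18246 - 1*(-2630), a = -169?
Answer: -15658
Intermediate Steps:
B = -15616 (B = -18246 + 2630 = -15616)
F(-200, a) + B = -42 - 15616 = -15658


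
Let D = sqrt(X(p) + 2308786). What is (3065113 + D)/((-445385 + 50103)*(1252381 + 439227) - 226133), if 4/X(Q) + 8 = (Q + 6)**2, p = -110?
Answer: -3065113/668662419589 - sqrt(16855994066646)/1806725857729478 ≈ -4.5862e-6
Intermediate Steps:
X(Q) = 4/(-8 + (6 + Q)**2) (X(Q) = 4/(-8 + (Q + 6)**2) = 4/(-8 + (6 + Q)**2))
D = sqrt(16855994066646)/2702 (D = sqrt(4/(-8 + (6 - 110)**2) + 2308786) = sqrt(4/(-8 + (-104)**2) + 2308786) = sqrt(4/(-8 + 10816) + 2308786) = sqrt(4/10808 + 2308786) = sqrt(4*(1/10808) + 2308786) = sqrt(1/2702 + 2308786) = sqrt(6238339773/2702) = sqrt(16855994066646)/2702 ≈ 1519.5)
(3065113 + D)/((-445385 + 50103)*(1252381 + 439227) - 226133) = (3065113 + sqrt(16855994066646)/2702)/((-445385 + 50103)*(1252381 + 439227) - 226133) = (3065113 + sqrt(16855994066646)/2702)/(-395282*1691608 - 226133) = (3065113 + sqrt(16855994066646)/2702)/(-668662193456 - 226133) = (3065113 + sqrt(16855994066646)/2702)/(-668662419589) = (3065113 + sqrt(16855994066646)/2702)*(-1/668662419589) = -3065113/668662419589 - sqrt(16855994066646)/1806725857729478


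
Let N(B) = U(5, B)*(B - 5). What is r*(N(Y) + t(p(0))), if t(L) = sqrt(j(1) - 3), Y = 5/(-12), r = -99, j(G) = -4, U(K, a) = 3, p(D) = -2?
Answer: 6435/4 - 99*I*sqrt(7) ≈ 1608.8 - 261.93*I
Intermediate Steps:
Y = -5/12 (Y = 5*(-1/12) = -5/12 ≈ -0.41667)
N(B) = -15 + 3*B (N(B) = 3*(B - 5) = 3*(-5 + B) = -15 + 3*B)
t(L) = I*sqrt(7) (t(L) = sqrt(-4 - 3) = sqrt(-7) = I*sqrt(7))
r*(N(Y) + t(p(0))) = -99*((-15 + 3*(-5/12)) + I*sqrt(7)) = -99*((-15 - 5/4) + I*sqrt(7)) = -99*(-65/4 + I*sqrt(7)) = 6435/4 - 99*I*sqrt(7)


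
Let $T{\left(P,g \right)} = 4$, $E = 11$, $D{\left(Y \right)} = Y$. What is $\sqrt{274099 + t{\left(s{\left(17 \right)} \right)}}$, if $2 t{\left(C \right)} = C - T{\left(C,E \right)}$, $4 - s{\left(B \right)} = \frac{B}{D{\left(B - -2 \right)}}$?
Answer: $\frac{3 \sqrt{43977590}}{38} \approx 523.54$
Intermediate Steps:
$s{\left(B \right)} = 4 - \frac{B}{2 + B}$ ($s{\left(B \right)} = 4 - \frac{B}{B - -2} = 4 - \frac{B}{B + 2} = 4 - \frac{B}{2 + B}$)
$t{\left(C \right)} = -2 + \frac{C}{2}$ ($t{\left(C \right)} = \frac{C - 4}{2} = \frac{-4 + C}{2} = -2 + \frac{C}{2}$)
$\sqrt{274099 + t{\left(s{\left(17 \right)} \right)}} = \sqrt{274099 - \left(2 - \frac{\frac{1}{2 + 17} \left(8 + 3 \cdot 17\right)}{2}\right)} = \sqrt{274099 - \left(2 - \frac{\frac{1}{19} \left(8 + 51\right)}{2}\right)} = \sqrt{274099 - \left(2 - \frac{\frac{1}{19} \cdot 59}{2}\right)} = \sqrt{274099 + \left(-2 + \frac{1}{2} \cdot \frac{59}{19}\right)} = \sqrt{274099 + \left(-2 + \frac{59}{38}\right)} = \sqrt{274099 - \frac{17}{38}} = \sqrt{\frac{10415745}{38}} = \frac{3 \sqrt{43977590}}{38}$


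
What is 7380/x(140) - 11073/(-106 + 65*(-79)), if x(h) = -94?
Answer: -6272953/82109 ≈ -76.398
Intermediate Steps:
7380/x(140) - 11073/(-106 + 65*(-79)) = 7380/(-94) - 11073/(-106 + 65*(-79)) = 7380*(-1/94) - 11073/(-106 - 5135) = -3690/47 - 11073/(-5241) = -3690/47 - 11073*(-1/5241) = -3690/47 + 3691/1747 = -6272953/82109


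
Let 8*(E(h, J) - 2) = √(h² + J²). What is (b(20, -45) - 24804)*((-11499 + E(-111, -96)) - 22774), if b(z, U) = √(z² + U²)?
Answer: (24804 - 5*√97)*(274168 - 3*√2393)/8 ≈ 8.4792e+8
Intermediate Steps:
b(z, U) = √(U² + z²)
E(h, J) = 2 + √(J² + h²)/8 (E(h, J) = 2 + √(h² + J²)/8 = 2 + √(J² + h²)/8)
(b(20, -45) - 24804)*((-11499 + E(-111, -96)) - 22774) = (√((-45)² + 20²) - 24804)*((-11499 + (2 + √((-96)² + (-111)²)/8)) - 22774) = (√(2025 + 400) - 24804)*((-11499 + (2 + √(9216 + 12321)/8)) - 22774) = (√2425 - 24804)*((-11499 + (2 + √21537/8)) - 22774) = (5*√97 - 24804)*((-11499 + (2 + (3*√2393)/8)) - 22774) = (-24804 + 5*√97)*((-11499 + (2 + 3*√2393/8)) - 22774) = (-24804 + 5*√97)*((-11497 + 3*√2393/8) - 22774) = (-24804 + 5*√97)*(-34271 + 3*√2393/8) = (-34271 + 3*√2393/8)*(-24804 + 5*√97)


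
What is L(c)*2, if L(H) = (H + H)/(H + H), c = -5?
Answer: 2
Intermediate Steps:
L(H) = 1 (L(H) = (2*H)/((2*H)) = (2*H)*(1/(2*H)) = 1)
L(c)*2 = 1*2 = 2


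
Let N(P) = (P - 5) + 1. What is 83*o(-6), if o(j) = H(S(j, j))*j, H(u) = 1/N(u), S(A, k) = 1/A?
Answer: 2988/25 ≈ 119.52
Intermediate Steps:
N(P) = -4 + P (N(P) = (-5 + P) + 1 = -4 + P)
H(u) = 1/(-4 + u)
o(j) = j/(-4 + 1/j)
83*o(-6) = 83*(-1*(-6)²/(-1 + 4*(-6))) = 83*(-1*36/(-1 - 24)) = 83*(-1*36/(-25)) = 83*(-1*36*(-1/25)) = 83*(36/25) = 2988/25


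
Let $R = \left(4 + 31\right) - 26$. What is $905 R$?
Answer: $8145$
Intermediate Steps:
$R = 9$ ($R = 35 - 26 = 9$)
$905 R = 905 \cdot 9 = 8145$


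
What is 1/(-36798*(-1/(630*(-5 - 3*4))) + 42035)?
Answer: 1785/75026342 ≈ 2.3792e-5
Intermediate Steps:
1/(-36798*(-1/(630*(-5 - 3*4))) + 42035) = 1/(-36798*(-1/(630*(-5 - 1*12))) + 42035) = 1/(-36798*(-1/(630*(-5 - 12))) + 42035) = 1/(-36798/(-17*18*(-35)) + 42035) = 1/(-36798/((-306*(-35))) + 42035) = 1/(-36798/10710 + 42035) = 1/(-36798*1/10710 + 42035) = 1/(-6133/1785 + 42035) = 1/(75026342/1785) = 1785/75026342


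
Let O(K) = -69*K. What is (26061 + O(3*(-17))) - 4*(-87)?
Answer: 29928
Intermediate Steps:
(26061 + O(3*(-17))) - 4*(-87) = (26061 - 207*(-17)) - 4*(-87) = (26061 - 69*(-51)) + 348 = (26061 + 3519) + 348 = 29580 + 348 = 29928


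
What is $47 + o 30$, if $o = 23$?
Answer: $737$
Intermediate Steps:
$47 + o 30 = 47 + 23 \cdot 30 = 47 + 690 = 737$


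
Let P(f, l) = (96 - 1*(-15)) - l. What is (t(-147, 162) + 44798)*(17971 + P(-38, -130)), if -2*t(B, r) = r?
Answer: 814386004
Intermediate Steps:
t(B, r) = -r/2
P(f, l) = 111 - l (P(f, l) = (96 + 15) - l = 111 - l)
(t(-147, 162) + 44798)*(17971 + P(-38, -130)) = (-1/2*162 + 44798)*(17971 + (111 - 1*(-130))) = (-81 + 44798)*(17971 + (111 + 130)) = 44717*(17971 + 241) = 44717*18212 = 814386004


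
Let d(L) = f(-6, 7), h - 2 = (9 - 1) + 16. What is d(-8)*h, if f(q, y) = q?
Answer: -156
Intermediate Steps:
h = 26 (h = 2 + ((9 - 1) + 16) = 2 + (8 + 16) = 2 + 24 = 26)
d(L) = -6
d(-8)*h = -6*26 = -156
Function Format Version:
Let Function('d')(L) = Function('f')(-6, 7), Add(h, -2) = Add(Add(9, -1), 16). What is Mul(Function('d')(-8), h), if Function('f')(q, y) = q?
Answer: -156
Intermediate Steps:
h = 26 (h = Add(2, Add(Add(9, -1), 16)) = Add(2, Add(8, 16)) = Add(2, 24) = 26)
Function('d')(L) = -6
Mul(Function('d')(-8), h) = Mul(-6, 26) = -156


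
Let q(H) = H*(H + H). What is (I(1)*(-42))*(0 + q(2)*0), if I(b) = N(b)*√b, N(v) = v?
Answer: 0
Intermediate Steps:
q(H) = 2*H² (q(H) = H*(2*H) = 2*H²)
I(b) = b^(3/2) (I(b) = b*√b = b^(3/2))
(I(1)*(-42))*(0 + q(2)*0) = (1^(3/2)*(-42))*(0 + (2*2²)*0) = (1*(-42))*(0 + (2*4)*0) = -42*(0 + 8*0) = -42*(0 + 0) = -42*0 = 0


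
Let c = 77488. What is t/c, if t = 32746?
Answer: 16373/38744 ≈ 0.42259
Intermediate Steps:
t/c = 32746/77488 = 32746*(1/77488) = 16373/38744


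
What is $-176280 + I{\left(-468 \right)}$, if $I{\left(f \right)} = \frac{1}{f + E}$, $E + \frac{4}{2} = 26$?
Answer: $- \frac{78268321}{444} \approx -1.7628 \cdot 10^{5}$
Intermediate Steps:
$E = 24$ ($E = -2 + 26 = 24$)
$I{\left(f \right)} = \frac{1}{24 + f}$ ($I{\left(f \right)} = \frac{1}{f + 24} = \frac{1}{24 + f}$)
$-176280 + I{\left(-468 \right)} = -176280 + \frac{1}{24 - 468} = -176280 + \frac{1}{-444} = -176280 - \frac{1}{444} = - \frac{78268321}{444}$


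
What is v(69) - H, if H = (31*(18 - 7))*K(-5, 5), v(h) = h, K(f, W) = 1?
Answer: -272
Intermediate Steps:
H = 341 (H = (31*(18 - 7))*1 = (31*11)*1 = 341*1 = 341)
v(69) - H = 69 - 1*341 = 69 - 341 = -272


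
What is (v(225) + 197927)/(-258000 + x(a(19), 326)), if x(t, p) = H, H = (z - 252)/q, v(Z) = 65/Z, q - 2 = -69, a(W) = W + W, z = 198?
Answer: -298375388/388933785 ≈ -0.76716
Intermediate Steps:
a(W) = 2*W
q = -67 (q = 2 - 69 = -67)
H = 54/67 (H = (198 - 252)/(-67) = -54*(-1/67) = 54/67 ≈ 0.80597)
x(t, p) = 54/67
(v(225) + 197927)/(-258000 + x(a(19), 326)) = (65/225 + 197927)/(-258000 + 54/67) = (65*(1/225) + 197927)/(-17285946/67) = (13/45 + 197927)*(-67/17285946) = (8906728/45)*(-67/17285946) = -298375388/388933785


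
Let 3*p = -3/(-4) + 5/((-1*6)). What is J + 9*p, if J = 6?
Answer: 23/4 ≈ 5.7500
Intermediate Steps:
p = -1/36 (p = (-3/(-4) + 5/((-1*6)))/3 = (-3*(-1/4) + 5/(-6))/3 = (3/4 + 5*(-1/6))/3 = (3/4 - 5/6)/3 = (1/3)*(-1/12) = -1/36 ≈ -0.027778)
J + 9*p = 6 + 9*(-1/36) = 6 - 1/4 = 23/4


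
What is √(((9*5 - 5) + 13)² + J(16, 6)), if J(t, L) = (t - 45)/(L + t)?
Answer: √1358918/22 ≈ 52.988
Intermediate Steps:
J(t, L) = (-45 + t)/(L + t)
√(((9*5 - 5) + 13)² + J(16, 6)) = √(((9*5 - 5) + 13)² + (-45 + 16)/(6 + 16)) = √(((45 - 5) + 13)² - 29/22) = √((40 + 13)² + (1/22)*(-29)) = √(53² - 29/22) = √(2809 - 29/22) = √(61769/22) = √1358918/22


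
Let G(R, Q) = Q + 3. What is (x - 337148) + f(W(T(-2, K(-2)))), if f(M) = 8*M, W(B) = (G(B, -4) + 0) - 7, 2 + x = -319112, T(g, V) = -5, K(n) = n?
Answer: -656326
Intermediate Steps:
G(R, Q) = 3 + Q
x = -319114 (x = -2 - 319112 = -319114)
W(B) = -8 (W(B) = ((3 - 4) + 0) - 7 = (-1 + 0) - 7 = -1 - 7 = -8)
(x - 337148) + f(W(T(-2, K(-2)))) = (-319114 - 337148) + 8*(-8) = -656262 - 64 = -656326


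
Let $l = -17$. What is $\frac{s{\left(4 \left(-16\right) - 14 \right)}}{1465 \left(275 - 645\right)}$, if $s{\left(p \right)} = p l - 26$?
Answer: $- \frac{26}{10841} \approx -0.0023983$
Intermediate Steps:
$s{\left(p \right)} = -26 - 17 p$ ($s{\left(p \right)} = p \left(-17\right) - 26 = - 17 p - 26 = -26 - 17 p$)
$\frac{s{\left(4 \left(-16\right) - 14 \right)}}{1465 \left(275 - 645\right)} = \frac{-26 - 17 \left(4 \left(-16\right) - 14\right)}{1465 \left(275 - 645\right)} = \frac{-26 - 17 \left(-64 - 14\right)}{1465 \left(-370\right)} = \frac{-26 - -1326}{-542050} = \left(-26 + 1326\right) \left(- \frac{1}{542050}\right) = 1300 \left(- \frac{1}{542050}\right) = - \frac{26}{10841}$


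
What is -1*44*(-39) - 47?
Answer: 1669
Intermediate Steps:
-1*44*(-39) - 47 = -44*(-39) - 47 = 1716 - 47 = 1669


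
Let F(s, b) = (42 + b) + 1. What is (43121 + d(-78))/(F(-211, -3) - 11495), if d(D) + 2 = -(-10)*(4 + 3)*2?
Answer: -43259/11455 ≈ -3.7764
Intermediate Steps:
F(s, b) = 43 + b
d(D) = 138 (d(D) = -2 - (-10)*(4 + 3)*2 = -2 - (-10)*7*2 = -2 - 2*(-35)*2 = -2 + 70*2 = -2 + 140 = 138)
(43121 + d(-78))/(F(-211, -3) - 11495) = (43121 + 138)/((43 - 3) - 11495) = 43259/(40 - 11495) = 43259/(-11455) = 43259*(-1/11455) = -43259/11455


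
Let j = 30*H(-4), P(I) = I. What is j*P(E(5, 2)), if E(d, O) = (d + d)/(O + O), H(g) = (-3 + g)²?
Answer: 3675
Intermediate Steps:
E(d, O) = d/O (E(d, O) = (2*d)/((2*O)) = (2*d)*(1/(2*O)) = d/O)
j = 1470 (j = 30*(-3 - 4)² = 30*(-7)² = 30*49 = 1470)
j*P(E(5, 2)) = 1470*(5/2) = 3675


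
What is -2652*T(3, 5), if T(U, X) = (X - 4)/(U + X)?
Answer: -663/2 ≈ -331.50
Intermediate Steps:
T(U, X) = (-4 + X)/(U + X)
-2652*T(3, 5) = -2652*(-4 + 5)/(3 + 5) = -2652/8 = -663/2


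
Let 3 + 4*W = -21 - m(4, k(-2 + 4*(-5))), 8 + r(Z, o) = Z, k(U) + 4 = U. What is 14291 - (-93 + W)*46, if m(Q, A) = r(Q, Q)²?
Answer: 19029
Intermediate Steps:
k(U) = -4 + U
r(Z, o) = -8 + Z
m(Q, A) = (-8 + Q)²
W = -10 (W = -¾ + (-21 - (-8 + 4)²)/4 = -¾ + (-21 - 1*(-4)²)/4 = -¾ + (-21 - 1*16)/4 = -¾ + (-21 - 16)/4 = -¾ + (¼)*(-37) = -¾ - 37/4 = -10)
14291 - (-93 + W)*46 = 14291 - (-93 - 10)*46 = 14291 - (-103)*46 = 14291 - 1*(-4738) = 14291 + 4738 = 19029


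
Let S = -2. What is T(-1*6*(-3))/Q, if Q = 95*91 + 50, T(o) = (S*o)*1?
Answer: -36/8695 ≈ -0.0041403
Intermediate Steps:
T(o) = -2*o (T(o) = -2*o*1 = -2*o)
Q = 8695 (Q = 8645 + 50 = 8695)
T(-1*6*(-3))/Q = -2*(-1*6)*(-3)/8695 = -(-12)*(-3)*(1/8695) = -2*18*(1/8695) = -36*1/8695 = -36/8695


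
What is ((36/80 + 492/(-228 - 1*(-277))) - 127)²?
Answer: 13036844041/960400 ≈ 13574.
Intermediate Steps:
((36/80 + 492/(-228 - 1*(-277))) - 127)² = ((36*(1/80) + 492/(-228 + 277)) - 127)² = ((9/20 + 492/49) - 127)² = (10281/980 - 127)² = (-114179/980)² = 13036844041/960400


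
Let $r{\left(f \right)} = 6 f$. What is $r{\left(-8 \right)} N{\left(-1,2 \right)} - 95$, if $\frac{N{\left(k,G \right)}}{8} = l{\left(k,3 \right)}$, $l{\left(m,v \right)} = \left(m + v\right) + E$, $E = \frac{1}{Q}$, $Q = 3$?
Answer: $-991$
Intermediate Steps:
$E = \frac{1}{3} \approx 0.33333$
$l{\left(m,v \right)} = \frac{1}{3} + m + v$ ($l{\left(m,v \right)} = \left(m + v\right) + \frac{1}{3} = \frac{1}{3} + m + v$)
$N{\left(k,G \right)} = \frac{80}{3} + 8 k$ ($N{\left(k,G \right)} = 8 \left(\frac{1}{3} + k + 3\right) = 8 \left(\frac{10}{3} + k\right) = \frac{80}{3} + 8 k$)
$r{\left(-8 \right)} N{\left(-1,2 \right)} - 95 = 6 \left(-8\right) \left(\frac{80}{3} + 8 \left(-1\right)\right) - 95 = - 48 \left(\frac{80}{3} - 8\right) - 95 = \left(-48\right) \frac{56}{3} - 95 = -896 - 95 = -991$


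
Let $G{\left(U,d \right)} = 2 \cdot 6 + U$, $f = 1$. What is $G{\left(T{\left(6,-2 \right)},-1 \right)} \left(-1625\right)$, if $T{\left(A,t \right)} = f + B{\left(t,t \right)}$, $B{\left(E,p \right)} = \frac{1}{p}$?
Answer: $- \frac{40625}{2} \approx -20313.0$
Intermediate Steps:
$T{\left(A,t \right)} = 1 + \frac{1}{t}$
$G{\left(U,d \right)} = 12 + U$
$G{\left(T{\left(6,-2 \right)},-1 \right)} \left(-1625\right) = \left(12 + \frac{1 - 2}{-2}\right) \left(-1625\right) = \left(12 - - \frac{1}{2}\right) \left(-1625\right) = \left(12 + \frac{1}{2}\right) \left(-1625\right) = \frac{25}{2} \left(-1625\right) = - \frac{40625}{2}$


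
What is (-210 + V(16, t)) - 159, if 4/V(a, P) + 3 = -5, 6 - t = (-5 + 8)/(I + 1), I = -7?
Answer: -739/2 ≈ -369.50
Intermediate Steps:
t = 13/2 (t = 6 - (-5 + 8)/(-7 + 1) = 6 - 3/(-6) = 6 - 3*(-1)/6 = 6 - 1*(-½) = 6 + ½ = 13/2 ≈ 6.5000)
V(a, P) = -½ (V(a, P) = 4/(-3 - 5) = 4/(-8) = 4*(-⅛) = -½)
(-210 + V(16, t)) - 159 = (-210 - ½) - 159 = -421/2 - 159 = -739/2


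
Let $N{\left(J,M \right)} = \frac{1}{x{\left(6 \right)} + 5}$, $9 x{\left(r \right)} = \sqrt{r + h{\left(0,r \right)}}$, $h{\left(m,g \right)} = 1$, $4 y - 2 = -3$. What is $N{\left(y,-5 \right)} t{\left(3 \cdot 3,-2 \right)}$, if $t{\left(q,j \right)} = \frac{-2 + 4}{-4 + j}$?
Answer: $- \frac{135}{2018} + \frac{3 \sqrt{7}}{2018} \approx -0.062965$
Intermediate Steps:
$y = - \frac{1}{4}$ ($y = \frac{1}{2} + \frac{1}{4} \left(-3\right) = \frac{1}{2} - \frac{3}{4} = - \frac{1}{4} \approx -0.25$)
$x{\left(r \right)} = \frac{\sqrt{1 + r}}{9}$ ($x{\left(r \right)} = \frac{\sqrt{r + 1}}{9} = \frac{\sqrt{1 + r}}{9}$)
$t{\left(q,j \right)} = \frac{2}{-4 + j}$
$N{\left(J,M \right)} = \frac{1}{5 + \frac{\sqrt{7}}{9}}$ ($N{\left(J,M \right)} = \frac{1}{\frac{\sqrt{1 + 6}}{9} + 5} = \frac{1}{\frac{\sqrt{7}}{9} + 5} = \frac{1}{5 + \frac{\sqrt{7}}{9}}$)
$N{\left(y,-5 \right)} t{\left(3 \cdot 3,-2 \right)} = \left(\frac{405}{2018} - \frac{9 \sqrt{7}}{2018}\right) \frac{2}{-4 - 2} = \left(\frac{405}{2018} - \frac{9 \sqrt{7}}{2018}\right) \frac{2}{-6} = \left(\frac{405}{2018} - \frac{9 \sqrt{7}}{2018}\right) 2 \left(- \frac{1}{6}\right) = \left(\frac{405}{2018} - \frac{9 \sqrt{7}}{2018}\right) \left(- \frac{1}{3}\right) = - \frac{135}{2018} + \frac{3 \sqrt{7}}{2018}$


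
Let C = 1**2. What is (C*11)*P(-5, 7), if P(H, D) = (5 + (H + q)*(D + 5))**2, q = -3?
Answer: 91091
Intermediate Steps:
P(H, D) = (5 + (-3 + H)*(5 + D))**2 (P(H, D) = (5 + (H - 3)*(D + 5))**2 = (5 + (-3 + H)*(5 + D))**2)
C = 1
(C*11)*P(-5, 7) = (1*11)*(-10 - 3*7 + 5*(-5) + 7*(-5))**2 = 11*(-10 - 21 - 25 - 35)**2 = 11*(-91)**2 = 11*8281 = 91091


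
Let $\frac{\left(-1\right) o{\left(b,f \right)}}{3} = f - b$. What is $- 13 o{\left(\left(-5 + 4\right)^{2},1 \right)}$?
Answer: $0$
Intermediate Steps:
$o{\left(b,f \right)} = - 3 f + 3 b$ ($o{\left(b,f \right)} = - 3 \left(f - b\right) = - 3 f + 3 b$)
$- 13 o{\left(\left(-5 + 4\right)^{2},1 \right)} = - 13 \left(\left(-3\right) 1 + 3 \left(-5 + 4\right)^{2}\right) = - 13 \left(-3 + 3 \left(-1\right)^{2}\right) = - 13 \left(-3 + 3 \cdot 1\right) = - 13 \left(-3 + 3\right) = \left(-13\right) 0 = 0$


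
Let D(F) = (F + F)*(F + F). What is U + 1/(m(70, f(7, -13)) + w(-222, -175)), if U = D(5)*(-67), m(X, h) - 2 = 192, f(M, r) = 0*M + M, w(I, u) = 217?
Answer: -2753699/411 ≈ -6700.0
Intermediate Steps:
f(M, r) = M (f(M, r) = 0 + M = M)
D(F) = 4*F**2 (D(F) = (2*F)*(2*F) = 4*F**2)
m(X, h) = 194 (m(X, h) = 2 + 192 = 194)
U = -6700 (U = (4*5**2)*(-67) = (4*25)*(-67) = 100*(-67) = -6700)
U + 1/(m(70, f(7, -13)) + w(-222, -175)) = -6700 + 1/(194 + 217) = -6700 + 1/411 = -2753699/411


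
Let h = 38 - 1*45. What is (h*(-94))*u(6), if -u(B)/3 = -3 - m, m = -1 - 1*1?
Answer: 1974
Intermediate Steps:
m = -2 (m = -1 - 1 = -2)
h = -7 (h = 38 - 45 = -7)
u(B) = 3 (u(B) = -3*(-3 - 1*(-2)) = -3*(-3 + 2) = -3*(-1) = 3)
(h*(-94))*u(6) = -7*(-94)*3 = 658*3 = 1974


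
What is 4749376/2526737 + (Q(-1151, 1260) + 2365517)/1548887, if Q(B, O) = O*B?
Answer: 9668860470921/3913630091719 ≈ 2.4706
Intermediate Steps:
Q(B, O) = B*O
4749376/2526737 + (Q(-1151, 1260) + 2365517)/1548887 = 4749376/2526737 + (-1151*1260 + 2365517)/1548887 = 4749376*(1/2526737) + (-1450260 + 2365517)*(1/1548887) = 4749376/2526737 + 915257*(1/1548887) = 4749376/2526737 + 915257/1548887 = 9668860470921/3913630091719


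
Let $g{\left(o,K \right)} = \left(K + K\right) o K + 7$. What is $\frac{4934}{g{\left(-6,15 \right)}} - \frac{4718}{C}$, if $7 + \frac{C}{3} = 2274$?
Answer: $- \frac{46261708}{18315093} \approx -2.5259$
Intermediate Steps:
$C = 6801$ ($C = -21 + 3 \cdot 2274 = -21 + 6822 = 6801$)
$g{\left(o,K \right)} = 7 + 2 o K^{2}$ ($g{\left(o,K \right)} = 2 K o K + 7 = 2 o K^{2} + 7 = 7 + 2 o K^{2}$)
$\frac{4934}{g{\left(-6,15 \right)}} - \frac{4718}{C} = \frac{4934}{7 + 2 \left(-6\right) 15^{2}} - \frac{4718}{6801} = \frac{4934}{7 + 2 \left(-6\right) 225} - \frac{4718}{6801} = \frac{4934}{7 - 2700} - \frac{4718}{6801} = \frac{4934}{-2693} - \frac{4718}{6801} = 4934 \left(- \frac{1}{2693}\right) - \frac{4718}{6801} = - \frac{4934}{2693} - \frac{4718}{6801} = - \frac{46261708}{18315093}$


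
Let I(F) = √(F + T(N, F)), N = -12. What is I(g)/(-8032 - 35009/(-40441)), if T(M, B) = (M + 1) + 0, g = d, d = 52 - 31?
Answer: -40441*√10/324787103 ≈ -0.00039375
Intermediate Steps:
d = 21
g = 21
T(M, B) = 1 + M (T(M, B) = (1 + M) + 0 = 1 + M)
I(F) = √(-11 + F) (I(F) = √(F + (1 - 12)) = √(F - 11) = √(-11 + F))
I(g)/(-8032 - 35009/(-40441)) = √(-11 + 21)/(-8032 - 35009/(-40441)) = √10/(-8032 - 35009*(-1/40441)) = √10/(-8032 + 35009/40441) = √10/(-324787103/40441) = √10*(-40441/324787103) = -40441*√10/324787103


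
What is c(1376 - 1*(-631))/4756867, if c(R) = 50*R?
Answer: 100350/4756867 ≈ 0.021096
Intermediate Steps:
c(1376 - 1*(-631))/4756867 = (50*(1376 - 1*(-631)))/4756867 = (50*(1376 + 631))*(1/4756867) = (50*2007)*(1/4756867) = 100350*(1/4756867) = 100350/4756867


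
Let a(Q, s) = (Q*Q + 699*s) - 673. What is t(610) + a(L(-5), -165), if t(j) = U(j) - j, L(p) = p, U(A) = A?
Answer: -115983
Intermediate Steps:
a(Q, s) = -673 + Q² + 699*s (a(Q, s) = (Q² + 699*s) - 673 = -673 + Q² + 699*s)
t(j) = 0 (t(j) = j - j = 0)
t(610) + a(L(-5), -165) = 0 + (-673 + (-5)² + 699*(-165)) = 0 + (-673 + 25 - 115335) = 0 - 115983 = -115983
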